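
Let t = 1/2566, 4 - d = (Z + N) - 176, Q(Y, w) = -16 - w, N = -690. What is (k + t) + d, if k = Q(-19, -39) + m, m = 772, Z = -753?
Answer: 6204589/2566 ≈ 2418.0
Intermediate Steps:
d = 1623 (d = 4 - ((-753 - 690) - 176) = 4 - (-1443 - 176) = 4 - 1*(-1619) = 4 + 1619 = 1623)
t = 1/2566 ≈ 0.00038971
k = 795 (k = (-16 - 1*(-39)) + 772 = (-16 + 39) + 772 = 23 + 772 = 795)
(k + t) + d = (795 + 1/2566) + 1623 = 2039971/2566 + 1623 = 6204589/2566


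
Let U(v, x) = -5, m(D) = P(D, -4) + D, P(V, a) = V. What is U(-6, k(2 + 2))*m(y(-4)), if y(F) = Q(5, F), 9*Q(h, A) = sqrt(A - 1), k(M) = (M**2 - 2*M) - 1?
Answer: -10*I*sqrt(5)/9 ≈ -2.4845*I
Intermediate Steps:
k(M) = -1 + M**2 - 2*M
Q(h, A) = sqrt(-1 + A)/9 (Q(h, A) = sqrt(A - 1)/9 = sqrt(-1 + A)/9)
y(F) = sqrt(-1 + F)/9
m(D) = 2*D (m(D) = D + D = 2*D)
U(-6, k(2 + 2))*m(y(-4)) = -10*sqrt(-1 - 4)/9 = -10*sqrt(-5)/9 = -10*(I*sqrt(5))/9 = -10*I*sqrt(5)/9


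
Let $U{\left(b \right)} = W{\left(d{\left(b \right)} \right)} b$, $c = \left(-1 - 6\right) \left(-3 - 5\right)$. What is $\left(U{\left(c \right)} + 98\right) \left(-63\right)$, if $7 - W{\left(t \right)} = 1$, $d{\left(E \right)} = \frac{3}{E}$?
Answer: $-27342$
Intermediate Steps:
$W{\left(t \right)} = 6$ ($W{\left(t \right)} = 7 - 1 = 6$)
$c = 56$ ($c = \left(-7\right) \left(-8\right) = 56$)
$U{\left(b \right)} = 6 b$
$\left(U{\left(c \right)} + 98\right) \left(-63\right) = \left(6 \cdot 56 + 98\right) \left(-63\right) = \left(336 + 98\right) \left(-63\right) = 434 \left(-63\right) = -27342$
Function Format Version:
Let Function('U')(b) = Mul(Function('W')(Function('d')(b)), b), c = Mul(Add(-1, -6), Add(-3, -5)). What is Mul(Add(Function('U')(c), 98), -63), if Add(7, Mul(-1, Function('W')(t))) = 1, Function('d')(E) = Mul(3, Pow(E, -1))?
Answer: -27342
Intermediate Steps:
Function('W')(t) = 6 (Function('W')(t) = Add(7, Mul(-1, 1)) = Add(7, -1) = 6)
c = 56 (c = Mul(-7, -8) = 56)
Function('U')(b) = Mul(6, b)
Mul(Add(Function('U')(c), 98), -63) = Mul(Add(Mul(6, 56), 98), -63) = Mul(Add(336, 98), -63) = Mul(434, -63) = -27342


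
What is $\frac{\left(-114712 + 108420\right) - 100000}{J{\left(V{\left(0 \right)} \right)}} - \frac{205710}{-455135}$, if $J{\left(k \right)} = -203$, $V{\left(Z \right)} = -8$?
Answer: $\frac{9683793710}{18478481} \approx 524.06$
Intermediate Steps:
$\frac{\left(-114712 + 108420\right) - 100000}{J{\left(V{\left(0 \right)} \right)}} - \frac{205710}{-455135} = \frac{\left(-114712 + 108420\right) - 100000}{-203} - \frac{205710}{-455135} = \left(-6292 - 100000\right) \left(- \frac{1}{203}\right) - - \frac{41142}{91027} = \left(-106292\right) \left(- \frac{1}{203}\right) + \frac{41142}{91027} = \frac{106292}{203} + \frac{41142}{91027} = \frac{9683793710}{18478481}$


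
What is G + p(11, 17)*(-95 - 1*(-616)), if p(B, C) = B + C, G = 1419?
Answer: 16007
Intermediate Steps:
G + p(11, 17)*(-95 - 1*(-616)) = 1419 + (11 + 17)*(-95 - 1*(-616)) = 1419 + 28*(-95 + 616) = 1419 + 28*521 = 1419 + 14588 = 16007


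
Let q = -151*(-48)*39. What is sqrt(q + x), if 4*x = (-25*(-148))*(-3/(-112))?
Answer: sqrt(221634273)/28 ≈ 531.69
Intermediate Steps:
x = 2775/112 (x = ((-25*(-148))*(-3/(-112)))/4 = (3700*(-3*(-1/112)))/4 = (3700*(3/112))/4 = (1/4)*(2775/28) = 2775/112 ≈ 24.777)
q = 282672 (q = 7248*39 = 282672)
sqrt(q + x) = sqrt(282672 + 2775/112) = sqrt(31662039/112) = sqrt(221634273)/28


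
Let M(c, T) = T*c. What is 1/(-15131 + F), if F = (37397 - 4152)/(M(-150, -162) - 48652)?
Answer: -24352/368503357 ≈ -6.6084e-5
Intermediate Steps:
F = -33245/24352 (F = (37397 - 4152)/(-162*(-150) - 48652) = 33245/(24300 - 48652) = 33245/(-24352) = 33245*(-1/24352) = -33245/24352 ≈ -1.3652)
1/(-15131 + F) = 1/(-15131 - 33245/24352) = 1/(-368503357/24352) = -24352/368503357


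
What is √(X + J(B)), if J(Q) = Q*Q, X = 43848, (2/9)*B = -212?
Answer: 66*√219 ≈ 976.71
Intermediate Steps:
B = -954 (B = (9/2)*(-212) = -954)
J(Q) = Q²
√(X + J(B)) = √(43848 + (-954)²) = √(43848 + 910116) = √953964 = 66*√219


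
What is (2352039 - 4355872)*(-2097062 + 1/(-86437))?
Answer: 27940175395111395/6649 ≈ 4.2022e+12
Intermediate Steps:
(2352039 - 4355872)*(-2097062 + 1/(-86437)) = -2003833*(-2097062 - 1/86437) = -2003833*(-181263748095/86437) = 27940175395111395/6649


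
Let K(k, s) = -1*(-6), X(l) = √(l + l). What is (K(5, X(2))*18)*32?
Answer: 3456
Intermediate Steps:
X(l) = √2*√l (X(l) = √(2*l) = √2*√l)
K(k, s) = 6
(K(5, X(2))*18)*32 = (6*18)*32 = 108*32 = 3456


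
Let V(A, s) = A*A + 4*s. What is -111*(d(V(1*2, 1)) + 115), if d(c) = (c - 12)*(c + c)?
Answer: -5661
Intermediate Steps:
V(A, s) = A² + 4*s
d(c) = 2*c*(-12 + c) (d(c) = (-12 + c)*(2*c) = 2*c*(-12 + c))
-111*(d(V(1*2, 1)) + 115) = -111*(2*((1*2)² + 4*1)*(-12 + ((1*2)² + 4*1)) + 115) = -111*(2*(2² + 4)*(-12 + (2² + 4)) + 115) = -111*(2*(4 + 4)*(-12 + (4 + 4)) + 115) = -111*(2*8*(-12 + 8) + 115) = -111*(2*8*(-4) + 115) = -111*(-64 + 115) = -111*51 = -5661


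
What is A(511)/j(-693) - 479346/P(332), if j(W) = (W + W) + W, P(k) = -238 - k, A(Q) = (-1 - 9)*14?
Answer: 23729527/28215 ≈ 841.03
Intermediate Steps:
A(Q) = -140 (A(Q) = -10*14 = -140)
j(W) = 3*W (j(W) = 2*W + W = 3*W)
A(511)/j(-693) - 479346/P(332) = -140/(3*(-693)) - 479346/(-238 - 1*332) = -140/(-2079) - 479346/(-238 - 332) = -140*(-1/2079) - 479346/(-570) = 20/297 - 479346*(-1/570) = 20/297 + 79891/95 = 23729527/28215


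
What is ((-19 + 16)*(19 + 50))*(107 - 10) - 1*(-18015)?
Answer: -2064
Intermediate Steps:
((-19 + 16)*(19 + 50))*(107 - 10) - 1*(-18015) = -3*69*97 + 18015 = -207*97 + 18015 = -20079 + 18015 = -2064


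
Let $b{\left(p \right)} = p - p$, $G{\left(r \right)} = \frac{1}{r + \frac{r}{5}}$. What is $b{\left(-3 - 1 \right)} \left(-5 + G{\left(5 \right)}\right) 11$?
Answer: $0$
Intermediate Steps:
$G{\left(r \right)} = \frac{5}{6 r}$ ($G{\left(r \right)} = \frac{1}{r + r \frac{1}{5}} = \frac{1}{r + \frac{r}{5}} = \frac{1}{\frac{6}{5} r} = \frac{5}{6 r}$)
$b{\left(p \right)} = 0$
$b{\left(-3 - 1 \right)} \left(-5 + G{\left(5 \right)}\right) 11 = 0 \left(-5 + \frac{5}{6 \cdot 5}\right) 11 = 0 \left(-5 + \frac{5}{6} \cdot \frac{1}{5}\right) 11 = 0 \left(-5 + \frac{1}{6}\right) 11 = 0 \left(\left(- \frac{29}{6}\right) 11\right) = 0 \left(- \frac{319}{6}\right) = 0$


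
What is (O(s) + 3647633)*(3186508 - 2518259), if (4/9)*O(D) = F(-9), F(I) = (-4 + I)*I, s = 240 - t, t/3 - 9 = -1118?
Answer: 9750812084665/4 ≈ 2.4377e+12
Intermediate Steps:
t = -3327 (t = 27 + 3*(-1118) = 27 - 3354 = -3327)
s = 3567 (s = 240 - 1*(-3327) = 240 + 3327 = 3567)
F(I) = I*(-4 + I)
O(D) = 1053/4 (O(D) = 9*(-9*(-4 - 9))/4 = 9*(-9*(-13))/4 = (9/4)*117 = 1053/4)
(O(s) + 3647633)*(3186508 - 2518259) = (1053/4 + 3647633)*(3186508 - 2518259) = (14591585/4)*668249 = 9750812084665/4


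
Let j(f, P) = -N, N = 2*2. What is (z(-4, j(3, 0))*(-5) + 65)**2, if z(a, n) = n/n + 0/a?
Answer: 3600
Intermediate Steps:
N = 4
j(f, P) = -4 (j(f, P) = -1*4 = -4)
z(a, n) = 1 (z(a, n) = 1 + 0 = 1)
(z(-4, j(3, 0))*(-5) + 65)**2 = (1*(-5) + 65)**2 = (-5 + 65)**2 = 60**2 = 3600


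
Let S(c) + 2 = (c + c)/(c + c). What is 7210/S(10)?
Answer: -7210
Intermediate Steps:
S(c) = -1 (S(c) = -2 + (c + c)/(c + c) = -2 + (2*c)/((2*c)) = -2 + (2*c)*(1/(2*c)) = -2 + 1 = -1)
7210/S(10) = 7210/(-1) = 7210*(-1) = -7210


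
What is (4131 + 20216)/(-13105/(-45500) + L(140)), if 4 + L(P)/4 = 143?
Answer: 221557700/5062221 ≈ 43.767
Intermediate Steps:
L(P) = 556 (L(P) = -16 + 4*143 = -16 + 572 = 556)
(4131 + 20216)/(-13105/(-45500) + L(140)) = (4131 + 20216)/(-13105/(-45500) + 556) = 24347/(-13105*(-1/45500) + 556) = 24347/(2621/9100 + 556) = 24347/(5062221/9100) = 24347*(9100/5062221) = 221557700/5062221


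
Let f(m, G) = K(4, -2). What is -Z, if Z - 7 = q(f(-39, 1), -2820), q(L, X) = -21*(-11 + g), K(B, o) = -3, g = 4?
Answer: -154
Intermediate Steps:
f(m, G) = -3
q(L, X) = 147 (q(L, X) = -21*(-11 + 4) = -21*(-7) = 147)
Z = 154 (Z = 7 + 147 = 154)
-Z = -1*154 = -154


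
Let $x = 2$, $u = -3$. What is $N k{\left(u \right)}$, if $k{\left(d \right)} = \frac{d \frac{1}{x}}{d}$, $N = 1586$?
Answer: $793$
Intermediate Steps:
$k{\left(d \right)} = \frac{1}{2}$ ($k{\left(d \right)} = \frac{d \frac{1}{2}}{d} = \frac{\frac{1}{2} d}{d} = \frac{1}{2}$)
$N k{\left(u \right)} = 1586 \cdot \frac{1}{2} = 793$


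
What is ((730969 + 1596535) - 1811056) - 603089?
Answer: -86641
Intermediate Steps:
((730969 + 1596535) - 1811056) - 603089 = (2327504 - 1811056) - 603089 = 516448 - 603089 = -86641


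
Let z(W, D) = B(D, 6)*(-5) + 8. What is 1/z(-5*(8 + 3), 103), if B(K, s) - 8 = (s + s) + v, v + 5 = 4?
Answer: -1/87 ≈ -0.011494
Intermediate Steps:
v = -1 (v = -5 + 4 = -1)
B(K, s) = 7 + 2*s (B(K, s) = 8 + ((s + s) - 1) = 8 + (2*s - 1) = 8 + (-1 + 2*s) = 7 + 2*s)
z(W, D) = -87 (z(W, D) = (7 + 2*6)*(-5) + 8 = (7 + 12)*(-5) + 8 = 19*(-5) + 8 = -95 + 8 = -87)
1/z(-5*(8 + 3), 103) = 1/(-87) = -1/87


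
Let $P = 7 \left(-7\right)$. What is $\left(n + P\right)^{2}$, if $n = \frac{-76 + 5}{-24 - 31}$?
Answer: $\frac{6885376}{3025} \approx 2276.2$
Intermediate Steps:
$n = \frac{71}{55}$ ($n = - \frac{71}{-55} = \left(-71\right) \left(- \frac{1}{55}\right) = \frac{71}{55} \approx 1.2909$)
$P = -49$
$\left(n + P\right)^{2} = \left(\frac{71}{55} - 49\right)^{2} = \left(- \frac{2624}{55}\right)^{2} = \frac{6885376}{3025}$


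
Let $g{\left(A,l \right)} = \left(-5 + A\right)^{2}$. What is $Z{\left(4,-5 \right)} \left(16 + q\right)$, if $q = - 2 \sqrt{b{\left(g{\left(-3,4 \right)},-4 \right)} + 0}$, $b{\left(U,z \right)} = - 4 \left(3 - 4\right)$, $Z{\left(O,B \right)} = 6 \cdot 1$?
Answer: $72$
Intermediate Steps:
$Z{\left(O,B \right)} = 6$
$b{\left(U,z \right)} = 4$ ($b{\left(U,z \right)} = \left(-4\right) \left(-1\right) = 4$)
$q = -4$ ($q = - 2 \sqrt{4 + 0} = - 2 \sqrt{4} = \left(-2\right) 2 = -4$)
$Z{\left(4,-5 \right)} \left(16 + q\right) = 6 \left(16 - 4\right) = 6 \cdot 12 = 72$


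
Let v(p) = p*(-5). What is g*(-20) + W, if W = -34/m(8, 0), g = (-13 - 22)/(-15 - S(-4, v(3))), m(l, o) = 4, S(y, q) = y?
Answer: -1587/22 ≈ -72.136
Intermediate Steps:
v(p) = -5*p
g = 35/11 (g = (-13 - 22)/(-15 - 1*(-4)) = -35/(-15 + 4) = -35/(-11) = -35*(-1/11) = 35/11 ≈ 3.1818)
W = -17/2 (W = -34/4 = -34*1/4 = -17/2 ≈ -8.5000)
g*(-20) + W = (35/11)*(-20) - 17/2 = -700/11 - 17/2 = -1587/22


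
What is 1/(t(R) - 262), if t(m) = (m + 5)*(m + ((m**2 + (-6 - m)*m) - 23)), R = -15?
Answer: -1/782 ≈ -0.0012788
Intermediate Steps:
t(m) = (5 + m)*(-23 + m + m**2 + m*(-6 - m)) (t(m) = (5 + m)*(m + ((m**2 + m*(-6 - m)) - 23)) = (5 + m)*(m + (-23 + m**2 + m*(-6 - m))) = (5 + m)*(-23 + m + m**2 + m*(-6 - m)))
1/(t(R) - 262) = 1/((-115 - 48*(-15) - 5*(-15)**2) - 262) = 1/((-115 + 720 - 5*225) - 262) = 1/((-115 + 720 - 1125) - 262) = 1/(-520 - 262) = 1/(-782) = -1/782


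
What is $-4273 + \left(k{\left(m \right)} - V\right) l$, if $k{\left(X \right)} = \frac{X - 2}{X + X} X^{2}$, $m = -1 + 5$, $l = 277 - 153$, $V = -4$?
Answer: $-3281$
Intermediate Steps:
$l = 124$ ($l = 277 - 153 = 124$)
$m = 4$
$k{\left(X \right)} = \frac{X \left(-2 + X\right)}{2}$ ($k{\left(X \right)} = \frac{-2 + X}{2 X} X^{2} = \frac{X \left(-2 + X\right)}{2}$)
$-4273 + \left(k{\left(m \right)} - V\right) l = -4273 + \left(\frac{1}{2} \cdot 4 \left(-2 + 4\right) - -4\right) 124 = -4273 + \left(\frac{1}{2} \cdot 4 \cdot 2 + 4\right) 124 = -4273 + \left(4 + 4\right) 124 = -4273 + 8 \cdot 124 = -4273 + 992 = -3281$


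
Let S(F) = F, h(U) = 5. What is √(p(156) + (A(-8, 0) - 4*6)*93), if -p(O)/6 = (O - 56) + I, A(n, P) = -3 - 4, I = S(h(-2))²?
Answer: I*√3633 ≈ 60.274*I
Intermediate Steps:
I = 25 (I = 5² = 25)
A(n, P) = -7
p(O) = 186 - 6*O (p(O) = -6*((O - 56) + 25) = -6*((-56 + O) + 25) = -6*(-31 + O) = 186 - 6*O)
√(p(156) + (A(-8, 0) - 4*6)*93) = √((186 - 6*156) + (-7 - 4*6)*93) = √((186 - 936) + (-7 - 24)*93) = √(-750 - 31*93) = √(-750 - 2883) = √(-3633) = I*√3633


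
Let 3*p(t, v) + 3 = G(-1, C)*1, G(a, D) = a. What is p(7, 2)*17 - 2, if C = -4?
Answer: -74/3 ≈ -24.667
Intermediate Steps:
p(t, v) = -4/3 (p(t, v) = -1 + (-1*1)/3 = -1 + (1/3)*(-1) = -1 - 1/3 = -4/3)
p(7, 2)*17 - 2 = -4/3*17 - 2 = -68/3 - 2 = -74/3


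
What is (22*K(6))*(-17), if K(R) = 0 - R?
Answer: 2244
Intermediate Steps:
K(R) = -R
(22*K(6))*(-17) = (22*(-1*6))*(-17) = (22*(-6))*(-17) = -132*(-17) = 2244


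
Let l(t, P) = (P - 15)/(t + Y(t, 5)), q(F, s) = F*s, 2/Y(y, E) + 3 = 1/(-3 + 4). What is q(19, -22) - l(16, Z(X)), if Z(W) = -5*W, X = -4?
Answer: -1255/3 ≈ -418.33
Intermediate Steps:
Y(y, E) = -1 (Y(y, E) = 2/(-3 + 1/(-3 + 4)) = 2/(-3 + 1/1) = 2/(-3 + 1) = 2/(-2) = 2*(-½) = -1)
l(t, P) = (-15 + P)/(-1 + t) (l(t, P) = (P - 15)/(t - 1) = (-15 + P)/(-1 + t))
q(19, -22) - l(16, Z(X)) = 19*(-22) - (-15 - 5*(-4))/(-1 + 16) = -418 - (-15 + 20)/15 = -418 - 5/15 = -418 - 1*⅓ = -418 - ⅓ = -1255/3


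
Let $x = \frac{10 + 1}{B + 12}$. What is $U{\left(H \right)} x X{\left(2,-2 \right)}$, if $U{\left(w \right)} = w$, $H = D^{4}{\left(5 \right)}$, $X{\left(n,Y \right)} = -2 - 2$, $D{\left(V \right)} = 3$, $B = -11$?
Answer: $-3564$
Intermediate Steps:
$x = 11$ ($x = \frac{10 + 1}{-11 + 12} = \frac{11}{1} = 11 \cdot 1 = 11$)
$X{\left(n,Y \right)} = -4$
$H = 81$ ($H = 3^{4} = 81$)
$U{\left(H \right)} x X{\left(2,-2 \right)} = 81 \cdot 11 \left(-4\right) = 891 \left(-4\right) = -3564$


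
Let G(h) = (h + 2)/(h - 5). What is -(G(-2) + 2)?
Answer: -2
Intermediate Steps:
G(h) = (2 + h)/(-5 + h)
-(G(-2) + 2) = -((2 - 2)/(-5 - 2) + 2) = -(0/(-7) + 2) = -(-⅐*0 + 2) = -(0 + 2) = -1*2 = -2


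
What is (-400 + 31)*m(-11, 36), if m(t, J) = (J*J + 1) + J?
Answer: -491877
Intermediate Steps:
m(t, J) = 1 + J + J² (m(t, J) = (J² + 1) + J = (1 + J²) + J = 1 + J + J²)
(-400 + 31)*m(-11, 36) = (-400 + 31)*(1 + 36 + 36²) = -369*(1 + 36 + 1296) = -369*1333 = -491877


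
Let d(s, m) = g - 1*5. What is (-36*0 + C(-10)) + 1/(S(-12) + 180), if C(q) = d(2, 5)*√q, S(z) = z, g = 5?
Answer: 1/168 ≈ 0.0059524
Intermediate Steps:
d(s, m) = 0 (d(s, m) = 5 - 1*5 = 5 - 5 = 0)
C(q) = 0 (C(q) = 0*√q = 0)
(-36*0 + C(-10)) + 1/(S(-12) + 180) = (-36*0 + 0) + 1/(-12 + 180) = (0 + 0) + 1/168 = 0 + 1/168 = 1/168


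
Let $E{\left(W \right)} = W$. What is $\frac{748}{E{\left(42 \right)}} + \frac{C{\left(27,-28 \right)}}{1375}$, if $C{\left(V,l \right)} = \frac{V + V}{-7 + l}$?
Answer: $\frac{2571088}{144375} \approx 17.808$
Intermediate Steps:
$C{\left(V,l \right)} = \frac{2 V}{-7 + l}$
$\frac{748}{E{\left(42 \right)}} + \frac{C{\left(27,-28 \right)}}{1375} = \frac{748}{42} + \frac{2 \cdot 27 \frac{1}{-7 - 28}}{1375} = 748 \cdot \frac{1}{42} + 2 \cdot 27 \frac{1}{-35} \cdot \frac{1}{1375} = \frac{374}{21} + 2 \cdot 27 \left(- \frac{1}{35}\right) \frac{1}{1375} = \frac{374}{21} - \frac{54}{48125} = \frac{2571088}{144375}$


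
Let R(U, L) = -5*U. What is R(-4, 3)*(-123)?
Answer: -2460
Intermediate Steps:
R(-4, 3)*(-123) = -5*(-4)*(-123) = 20*(-123) = -2460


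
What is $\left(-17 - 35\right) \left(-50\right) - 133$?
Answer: $2467$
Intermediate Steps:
$\left(-17 - 35\right) \left(-50\right) - 133 = \left(-52\right) \left(-50\right) - 133 = 2600 - 133 = 2467$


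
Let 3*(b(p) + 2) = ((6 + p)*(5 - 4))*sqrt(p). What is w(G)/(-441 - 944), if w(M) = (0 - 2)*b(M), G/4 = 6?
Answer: -4/1385 + 8*sqrt(6)/277 ≈ 0.067855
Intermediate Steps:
G = 24 (G = 4*6 = 24)
b(p) = -2 + sqrt(p)*(6 + p)/3 (b(p) = -2 + (((6 + p)*(5 - 4))*sqrt(p))/3 = -2 + (((6 + p)*1)*sqrt(p))/3 = -2 + ((6 + p)*sqrt(p))/3 = -2 + (sqrt(p)*(6 + p))/3 = -2 + sqrt(p)*(6 + p)/3)
w(M) = 4 - 4*sqrt(M) - 2*M**(3/2)/3 (w(M) = (0 - 2)*(-2 + 2*sqrt(M) + M**(3/2)/3) = -2*(-2 + 2*sqrt(M) + M**(3/2)/3) = 4 - 4*sqrt(M) - 2*M**(3/2)/3)
w(G)/(-441 - 944) = (4 - 8*sqrt(6) - 32*sqrt(6))/(-441 - 944) = (4 - 8*sqrt(6) - 32*sqrt(6))/(-1385) = -(4 - 8*sqrt(6) - 32*sqrt(6))/1385 = -(4 - 40*sqrt(6))/1385 = -4/1385 + 8*sqrt(6)/277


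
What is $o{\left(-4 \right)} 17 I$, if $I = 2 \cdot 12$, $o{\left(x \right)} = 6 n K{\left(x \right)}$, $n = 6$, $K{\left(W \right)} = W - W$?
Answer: $0$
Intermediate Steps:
$K{\left(W \right)} = 0$
$o{\left(x \right)} = 0$ ($o{\left(x \right)} = 6 \cdot 6 \cdot 0 = 36 \cdot 0 = 0$)
$I = 24$
$o{\left(-4 \right)} 17 I = 0 \cdot 17 \cdot 24 = 0 \cdot 24 = 0$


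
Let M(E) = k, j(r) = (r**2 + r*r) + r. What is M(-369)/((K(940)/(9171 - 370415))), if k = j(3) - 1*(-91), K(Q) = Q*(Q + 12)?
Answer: -180622/3995 ≈ -45.212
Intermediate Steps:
j(r) = r + 2*r**2 (j(r) = (r**2 + r**2) + r = 2*r**2 + r = r + 2*r**2)
K(Q) = Q*(12 + Q)
k = 112 (k = 3*(1 + 2*3) - 1*(-91) = 3*(1 + 6) + 91 = 3*7 + 91 = 21 + 91 = 112)
M(E) = 112
M(-369)/((K(940)/(9171 - 370415))) = 112/(((940*(12 + 940))/(9171 - 370415))) = 112/(((940*952)/(-361244))) = 112/((894880*(-1/361244))) = 112/(-223720/90311) = 112*(-90311/223720) = -180622/3995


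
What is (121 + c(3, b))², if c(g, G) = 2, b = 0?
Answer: 15129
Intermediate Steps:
(121 + c(3, b))² = (121 + 2)² = 123² = 15129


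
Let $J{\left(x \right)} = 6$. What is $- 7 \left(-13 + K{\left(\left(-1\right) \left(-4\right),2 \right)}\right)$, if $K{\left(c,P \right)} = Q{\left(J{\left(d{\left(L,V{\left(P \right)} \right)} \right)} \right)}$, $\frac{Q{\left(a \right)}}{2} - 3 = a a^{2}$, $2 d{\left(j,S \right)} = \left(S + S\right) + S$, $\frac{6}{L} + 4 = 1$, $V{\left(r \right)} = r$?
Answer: $-2975$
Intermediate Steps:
$L = -2$ ($L = \frac{6}{-4 + 1} = \frac{6}{-3} = 6 \left(- \frac{1}{3}\right) = -2$)
$d{\left(j,S \right)} = \frac{3 S}{2}$ ($d{\left(j,S \right)} = \frac{\left(S + S\right) + S}{2} = \frac{2 S + S}{2} = \frac{3 S}{2}$)
$Q{\left(a \right)} = 6 + 2 a^{3}$ ($Q{\left(a \right)} = 6 + 2 a a^{2} = 6 + 2 a^{3}$)
$K{\left(c,P \right)} = 438$ ($K{\left(c,P \right)} = 6 + 2 \cdot 6^{3} = 6 + 2 \cdot 216 = 6 + 432 = 438$)
$- 7 \left(-13 + K{\left(\left(-1\right) \left(-4\right),2 \right)}\right) = - 7 \left(-13 + 438\right) = \left(-7\right) 425 = -2975$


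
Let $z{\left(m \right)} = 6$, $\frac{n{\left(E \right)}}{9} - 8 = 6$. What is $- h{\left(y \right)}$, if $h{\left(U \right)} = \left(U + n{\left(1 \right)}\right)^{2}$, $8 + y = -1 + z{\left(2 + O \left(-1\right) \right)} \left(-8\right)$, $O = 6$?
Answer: $-4761$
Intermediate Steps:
$n{\left(E \right)} = 126$ ($n{\left(E \right)} = 72 + 9 \cdot 6 = 72 + 54 = 126$)
$y = -57$ ($y = -8 + \left(-1 + 6 \left(-8\right)\right) = -8 - 49 = -57$)
$h{\left(U \right)} = \left(126 + U\right)^{2}$ ($h{\left(U \right)} = \left(U + 126\right)^{2} = \left(126 + U\right)^{2}$)
$- h{\left(y \right)} = - \left(126 - 57\right)^{2} = - 69^{2} = \left(-1\right) 4761 = -4761$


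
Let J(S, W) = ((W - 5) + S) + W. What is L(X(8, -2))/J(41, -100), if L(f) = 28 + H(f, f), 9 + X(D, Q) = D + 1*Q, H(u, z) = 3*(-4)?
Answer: -4/41 ≈ -0.097561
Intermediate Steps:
H(u, z) = -12
X(D, Q) = -9 + D + Q (X(D, Q) = -9 + (D + 1*Q) = -9 + (D + Q) = -9 + D + Q)
J(S, W) = -5 + S + 2*W (J(S, W) = ((-5 + W) + S) + W = (-5 + S + W) + W = -5 + S + 2*W)
L(f) = 16 (L(f) = 28 - 12 = 16)
L(X(8, -2))/J(41, -100) = 16/(-5 + 41 + 2*(-100)) = 16/(-5 + 41 - 200) = 16/(-164) = 16*(-1/164) = -4/41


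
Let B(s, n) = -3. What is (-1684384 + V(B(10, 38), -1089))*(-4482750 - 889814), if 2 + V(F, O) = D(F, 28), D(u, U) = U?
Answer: 9049321153912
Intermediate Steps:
V(F, O) = 26 (V(F, O) = -2 + 28 = 26)
(-1684384 + V(B(10, 38), -1089))*(-4482750 - 889814) = (-1684384 + 26)*(-4482750 - 889814) = -1684358*(-5372564) = 9049321153912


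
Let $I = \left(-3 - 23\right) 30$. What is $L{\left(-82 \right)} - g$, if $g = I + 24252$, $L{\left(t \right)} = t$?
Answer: $-23554$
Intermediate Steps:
$I = -780$ ($I = \left(-26\right) 30 = -780$)
$g = 23472$ ($g = -780 + 24252 = 23472$)
$L{\left(-82 \right)} - g = -82 - 23472 = -23554$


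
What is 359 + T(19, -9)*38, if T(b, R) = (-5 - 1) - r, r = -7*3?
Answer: 929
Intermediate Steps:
r = -21
T(b, R) = 15 (T(b, R) = (-5 - 1) - 1*(-21) = -6 + 21 = 15)
359 + T(19, -9)*38 = 359 + 15*38 = 359 + 570 = 929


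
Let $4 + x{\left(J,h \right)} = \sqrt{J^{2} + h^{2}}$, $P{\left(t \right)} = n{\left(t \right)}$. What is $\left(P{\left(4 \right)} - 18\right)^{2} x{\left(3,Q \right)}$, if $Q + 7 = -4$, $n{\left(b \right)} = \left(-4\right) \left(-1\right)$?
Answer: $-784 + 196 \sqrt{130} \approx 1450.7$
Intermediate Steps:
$n{\left(b \right)} = 4$
$P{\left(t \right)} = 4$
$Q = -11$ ($Q = -7 - 4 = -11$)
$x{\left(J,h \right)} = -4 + \sqrt{J^{2} + h^{2}}$
$\left(P{\left(4 \right)} - 18\right)^{2} x{\left(3,Q \right)} = \left(4 - 18\right)^{2} \left(-4 + \sqrt{3^{2} + \left(-11\right)^{2}}\right) = \left(-14\right)^{2} \left(-4 + \sqrt{9 + 121}\right) = 196 \left(-4 + \sqrt{130}\right) = -784 + 196 \sqrt{130}$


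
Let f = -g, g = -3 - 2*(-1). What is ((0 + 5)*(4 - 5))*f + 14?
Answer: 9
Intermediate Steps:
g = -1 (g = -3 + 2 = -1)
f = 1 (f = -1*(-1) = 1)
((0 + 5)*(4 - 5))*f + 14 = ((0 + 5)*(4 - 5))*1 + 14 = (5*(-1))*1 + 14 = -5*1 + 14 = -5 + 14 = 9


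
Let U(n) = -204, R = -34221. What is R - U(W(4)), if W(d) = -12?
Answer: -34017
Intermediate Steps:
R - U(W(4)) = -34221 - 1*(-204) = -34221 + 204 = -34017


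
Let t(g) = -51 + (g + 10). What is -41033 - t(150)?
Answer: -41142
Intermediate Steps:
t(g) = -41 + g (t(g) = -51 + (10 + g) = -41 + g)
-41033 - t(150) = -41033 - (-41 + 150) = -41033 - 1*109 = -41033 - 109 = -41142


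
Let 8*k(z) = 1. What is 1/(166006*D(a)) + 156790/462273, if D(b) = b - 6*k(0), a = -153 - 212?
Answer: 2719934305252/8019339576171 ≈ 0.33917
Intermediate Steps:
a = -365
k(z) = 1/8 (k(z) = (1/8)*1 = 1/8)
D(b) = -3/4 + b (D(b) = b - 6*1/8 = b - 3/4 = -3/4 + b)
1/(166006*D(a)) + 156790/462273 = 1/(166006*(-3/4 - 365)) + 156790/462273 = 1/(166006*(-1463/4)) + 156790*(1/462273) = (1/166006)*(-4/1463) + 156790/462273 = -2/121433389 + 156790/462273 = 2719934305252/8019339576171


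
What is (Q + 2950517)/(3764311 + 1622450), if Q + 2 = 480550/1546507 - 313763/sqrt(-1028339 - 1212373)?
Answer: 4562992581655/8330663593827 + 313763*I*sqrt(62242)/2011696668972 ≈ 0.54773 + 3.8912e-5*I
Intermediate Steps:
Q = -2612464/1546507 + 313763*I*sqrt(62242)/373452 (Q = -2 + (480550/1546507 - 313763/sqrt(-1028339 - 1212373)) = -2 + (480550*(1/1546507) - 313763*(-I*sqrt(62242)/373452)) = -2 + (480550/1546507 - 313763*(-I*sqrt(62242)/373452)) = -2 + (480550/1546507 - (-313763)*I*sqrt(62242)/373452) = -2 + (480550/1546507 + 313763*I*sqrt(62242)/373452) = -2612464/1546507 + 313763*I*sqrt(62242)/373452 ≈ -1.6893 + 209.61*I)
(Q + 2950517)/(3764311 + 1622450) = ((-2612464/1546507 + 313763*I*sqrt(62242)/373452) + 2950517)/(3764311 + 1622450) = (4562992581655/1546507 + 313763*I*sqrt(62242)/373452)/5386761 = (4562992581655/1546507 + 313763*I*sqrt(62242)/373452)*(1/5386761) = 4562992581655/8330663593827 + 313763*I*sqrt(62242)/2011696668972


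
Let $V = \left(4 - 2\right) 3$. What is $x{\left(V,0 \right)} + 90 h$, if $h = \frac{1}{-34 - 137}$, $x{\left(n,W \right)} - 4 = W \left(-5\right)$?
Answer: $\frac{66}{19} \approx 3.4737$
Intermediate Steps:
$V = 6$ ($V = 2 \cdot 3 = 6$)
$x{\left(n,W \right)} = 4 - 5 W$ ($x{\left(n,W \right)} = 4 + W \left(-5\right) = 4 - 5 W$)
$h = - \frac{1}{171}$ ($h = \frac{1}{-171} = - \frac{1}{171} \approx -0.005848$)
$x{\left(V,0 \right)} + 90 h = \left(4 - 0\right) + 90 \left(- \frac{1}{171}\right) = \left(4 + 0\right) - \frac{10}{19} = 4 - \frac{10}{19} = \frac{66}{19}$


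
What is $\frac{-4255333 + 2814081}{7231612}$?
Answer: $- \frac{360313}{1807903} \approx -0.1993$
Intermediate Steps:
$\frac{-4255333 + 2814081}{7231612} = \left(-1441252\right) \frac{1}{7231612} = - \frac{360313}{1807903}$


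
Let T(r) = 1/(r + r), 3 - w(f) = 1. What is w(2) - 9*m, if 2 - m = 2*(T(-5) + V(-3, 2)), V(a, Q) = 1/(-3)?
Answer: -119/5 ≈ -23.800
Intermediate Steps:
V(a, Q) = -⅓
w(f) = 2 (w(f) = 3 - 1*1 = 3 - 1 = 2)
T(r) = 1/(2*r)
m = 43/15 (m = 2 - 2*((½)/(-5) - ⅓) = 2 - 2*((½)*(-⅕) - ⅓) = 2 - 2*(-⅒ - ⅓) = 2 - 2*(-13)/30 = 2 - 1*(-13/15) = 2 + 13/15 = 43/15 ≈ 2.8667)
w(2) - 9*m = 2 - 9*43/15 = 2 - 129/5 = -119/5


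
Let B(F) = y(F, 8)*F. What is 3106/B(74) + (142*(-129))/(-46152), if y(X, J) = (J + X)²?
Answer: 48218465/119604831 ≈ 0.40315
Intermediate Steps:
B(F) = F*(8 + F)² (B(F) = (8 + F)²*F = F*(8 + F)²)
3106/B(74) + (142*(-129))/(-46152) = 3106/((74*(8 + 74)²)) + (142*(-129))/(-46152) = 3106/((74*82²)) - 18318*(-1/46152) = 3106/((74*6724)) + 3053/7692 = 3106/497576 + 3053/7692 = 3106*(1/497576) + 3053/7692 = 1553/248788 + 3053/7692 = 48218465/119604831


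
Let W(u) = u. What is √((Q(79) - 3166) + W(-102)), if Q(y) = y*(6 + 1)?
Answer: I*√2715 ≈ 52.106*I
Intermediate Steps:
Q(y) = 7*y (Q(y) = y*7 = 7*y)
√((Q(79) - 3166) + W(-102)) = √((7*79 - 3166) - 102) = √((553 - 3166) - 102) = √(-2613 - 102) = √(-2715) = I*√2715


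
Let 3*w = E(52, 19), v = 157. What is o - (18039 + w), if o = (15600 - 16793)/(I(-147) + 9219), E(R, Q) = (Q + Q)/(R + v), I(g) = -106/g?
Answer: -73345488514/4065897 ≈ -18039.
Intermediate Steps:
E(R, Q) = 2*Q/(157 + R) (E(R, Q) = (Q + Q)/(R + 157) = (2*Q)/(157 + R) = 2*Q/(157 + R))
w = 2/33 (w = (2*19/(157 + 52))/3 = (2*19/209)/3 = (2*19*(1/209))/3 = (1/3)*(2/11) = 2/33 ≈ 0.060606)
o = -175371/1355299 (o = (15600 - 16793)/(-106/(-147) + 9219) = -1193/(-106*(-1/147) + 9219) = -1193/(106/147 + 9219) = -1193/1355299/147 = -1193*147/1355299 = -175371/1355299 ≈ -0.12940)
o - (18039 + w) = -175371/1355299 - (18039 + 2/33) = -175371/1355299 - 1*595289/33 = -175371/1355299 - 595289/33 = -73345488514/4065897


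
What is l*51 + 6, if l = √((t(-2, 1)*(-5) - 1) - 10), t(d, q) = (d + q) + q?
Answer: 6 + 51*I*√11 ≈ 6.0 + 169.15*I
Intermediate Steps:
t(d, q) = d + 2*q
l = I*√11 (l = √(((-2 + 2*1)*(-5) - 1) - 10) = √(((-2 + 2)*(-5) - 1) - 10) = √((0*(-5) - 1) - 10) = √((0 - 1) - 10) = √(-1 - 10) = √(-11) = I*√11 ≈ 3.3166*I)
l*51 + 6 = (I*√11)*51 + 6 = 51*I*√11 + 6 = 6 + 51*I*√11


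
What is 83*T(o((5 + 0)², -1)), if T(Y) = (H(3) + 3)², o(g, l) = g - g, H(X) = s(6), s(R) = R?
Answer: 6723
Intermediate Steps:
H(X) = 6
o(g, l) = 0
T(Y) = 81 (T(Y) = (6 + 3)² = 9² = 81)
83*T(o((5 + 0)², -1)) = 83*81 = 6723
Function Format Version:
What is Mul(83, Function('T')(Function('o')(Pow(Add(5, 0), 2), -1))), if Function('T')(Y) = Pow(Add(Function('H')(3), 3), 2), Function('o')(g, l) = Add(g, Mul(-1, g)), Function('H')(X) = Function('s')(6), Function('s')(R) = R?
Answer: 6723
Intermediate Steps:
Function('H')(X) = 6
Function('o')(g, l) = 0
Function('T')(Y) = 81 (Function('T')(Y) = Pow(Add(6, 3), 2) = Pow(9, 2) = 81)
Mul(83, Function('T')(Function('o')(Pow(Add(5, 0), 2), -1))) = Mul(83, 81) = 6723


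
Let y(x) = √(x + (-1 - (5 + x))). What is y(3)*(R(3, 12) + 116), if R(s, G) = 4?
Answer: 120*I*√6 ≈ 293.94*I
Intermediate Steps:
y(x) = I*√6 (y(x) = √(x + (-1 + (-5 - x))) = √(x + (-6 - x)) = √(-6) = I*√6)
y(3)*(R(3, 12) + 116) = (I*√6)*(4 + 116) = (I*√6)*120 = 120*I*√6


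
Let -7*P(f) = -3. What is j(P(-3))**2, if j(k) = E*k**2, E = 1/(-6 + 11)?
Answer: 81/60025 ≈ 0.0013494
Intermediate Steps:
E = 1/5 ≈ 0.20000
P(f) = 3/7 (P(f) = -1/7*(-3) = 3/7)
j(k) = k**2/5
j(P(-3))**2 = ((3/7)**2/5)**2 = ((1/5)*(9/49))**2 = (9/245)**2 = 81/60025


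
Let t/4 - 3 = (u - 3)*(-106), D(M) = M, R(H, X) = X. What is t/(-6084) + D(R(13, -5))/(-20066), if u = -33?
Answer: -25541483/10173462 ≈ -2.5106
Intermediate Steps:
t = 15276 (t = 12 + 4*((-33 - 3)*(-106)) = 12 + 4*(-36*(-106)) = 12 + 4*3816 = 12 + 15264 = 15276)
t/(-6084) + D(R(13, -5))/(-20066) = 15276/(-6084) - 5/(-20066) = 15276*(-1/6084) - 5*(-1/20066) = -1273/507 + 5/20066 = -25541483/10173462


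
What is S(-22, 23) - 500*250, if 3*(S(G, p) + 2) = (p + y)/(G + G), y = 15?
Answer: -8250151/66 ≈ -1.2500e+5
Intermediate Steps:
S(G, p) = -2 + (15 + p)/(6*G) (S(G, p) = -2 + ((p + 15)/(G + G))/3 = -2 + ((15 + p)/((2*G)))/3 = -2 + ((15 + p)*(1/(2*G)))/3 = -2 + ((15 + p)/(2*G))/3 = -2 + (15 + p)/(6*G))
S(-22, 23) - 500*250 = (1/6)*(15 + 23 - 12*(-22))/(-22) - 500*250 = (1/6)*(-1/22)*(15 + 23 + 264) - 125000 = (1/6)*(-1/22)*302 - 125000 = -151/66 - 125000 = -8250151/66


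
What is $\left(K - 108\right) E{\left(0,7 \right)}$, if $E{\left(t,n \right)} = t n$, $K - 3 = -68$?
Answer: $0$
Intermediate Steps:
$K = -65$ ($K = 3 - 68 = -65$)
$E{\left(t,n \right)} = n t$
$\left(K - 108\right) E{\left(0,7 \right)} = \left(-65 - 108\right) 7 \cdot 0 = \left(-173\right) 0 = 0$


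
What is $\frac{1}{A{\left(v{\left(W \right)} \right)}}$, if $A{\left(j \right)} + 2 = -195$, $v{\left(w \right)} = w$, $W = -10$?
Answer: $- \frac{1}{197} \approx -0.0050761$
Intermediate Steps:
$A{\left(j \right)} = -197$ ($A{\left(j \right)} = -2 - 195 = -197$)
$\frac{1}{A{\left(v{\left(W \right)} \right)}} = \frac{1}{-197} = - \frac{1}{197}$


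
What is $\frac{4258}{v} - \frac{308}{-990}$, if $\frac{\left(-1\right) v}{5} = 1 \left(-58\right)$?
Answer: $\frac{19567}{1305} \approx 14.994$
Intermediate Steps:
$v = 290$ ($v = - 5 \cdot 1 \left(-58\right) = \left(-5\right) \left(-58\right) = 290$)
$\frac{4258}{v} - \frac{308}{-990} = \frac{4258}{290} - \frac{308}{-990} = 4258 \cdot \frac{1}{290} - - \frac{14}{45} = \frac{2129}{145} + \frac{14}{45} = \frac{19567}{1305}$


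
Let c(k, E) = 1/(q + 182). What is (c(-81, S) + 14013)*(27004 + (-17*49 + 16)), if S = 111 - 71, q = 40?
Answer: 27154932623/74 ≈ 3.6696e+8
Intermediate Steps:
S = 40
c(k, E) = 1/222 (c(k, E) = 1/(40 + 182) = 1/222)
(c(-81, S) + 14013)*(27004 + (-17*49 + 16)) = (1/222 + 14013)*(27004 + (-17*49 + 16)) = 3110887*(27004 + (-833 + 16))/222 = 3110887*(27004 - 817)/222 = (3110887/222)*26187 = 27154932623/74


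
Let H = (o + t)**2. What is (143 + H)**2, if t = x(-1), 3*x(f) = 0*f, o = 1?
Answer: 20736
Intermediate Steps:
x(f) = 0 (x(f) = (0*f)/3 = (1/3)*0 = 0)
t = 0
H = 1 (H = (1 + 0)**2 = 1**2 = 1)
(143 + H)**2 = (143 + 1)**2 = 144**2 = 20736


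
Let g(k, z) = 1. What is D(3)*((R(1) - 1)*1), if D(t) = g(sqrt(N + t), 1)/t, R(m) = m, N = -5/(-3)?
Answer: 0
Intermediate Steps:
N = 5/3 (N = -5*(-1/3) = 5/3 ≈ 1.6667)
D(t) = 1/t
D(3)*((R(1) - 1)*1) = ((1 - 1)*1)/3 = (0*1)/3 = (1/3)*0 = 0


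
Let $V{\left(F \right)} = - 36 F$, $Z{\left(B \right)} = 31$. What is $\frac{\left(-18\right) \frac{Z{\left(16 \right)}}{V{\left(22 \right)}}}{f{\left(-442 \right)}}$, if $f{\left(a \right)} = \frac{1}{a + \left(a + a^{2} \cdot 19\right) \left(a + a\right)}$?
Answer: $- \frac{50854623599}{22} \approx -2.3116 \cdot 10^{9}$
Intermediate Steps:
$f{\left(a \right)} = \frac{1}{a + 2 a \left(a + 19 a^{2}\right)}$ ($f{\left(a \right)} = \frac{1}{a + \left(a + 19 a^{2}\right) 2 a} = \frac{1}{a + 2 a \left(a + 19 a^{2}\right)}$)
$\frac{\left(-18\right) \frac{Z{\left(16 \right)}}{V{\left(22 \right)}}}{f{\left(-442 \right)}} = \frac{\left(-18\right) \frac{31}{\left(-36\right) 22}}{\frac{1}{-442} \frac{1}{1 + 2 \left(-442\right) + 38 \left(-442\right)^{2}}} = \frac{\left(-18\right) \frac{31}{-792}}{\left(- \frac{1}{442}\right) \frac{1}{1 - 884 + 38 \cdot 195364}} = \frac{\left(-18\right) 31 \left(- \frac{1}{792}\right)}{\left(- \frac{1}{442}\right) \frac{1}{1 - 884 + 7423832}} = \frac{\left(-18\right) \left(- \frac{31}{792}\right)}{\left(- \frac{1}{442}\right) \frac{1}{7422949}} = \frac{31}{44 \left(\left(- \frac{1}{442}\right) \frac{1}{7422949}\right)} = \frac{31}{44 \left(- \frac{1}{3280943458}\right)} = \frac{31}{44} \left(-3280943458\right) = - \frac{50854623599}{22}$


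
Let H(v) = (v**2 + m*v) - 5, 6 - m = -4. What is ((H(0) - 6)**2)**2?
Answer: 14641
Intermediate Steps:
m = 10 (m = 6 - 1*(-4) = 6 + 4 = 10)
H(v) = -5 + v**2 + 10*v (H(v) = (v**2 + 10*v) - 5 = -5 + v**2 + 10*v)
((H(0) - 6)**2)**2 = (((-5 + 0**2 + 10*0) - 6)**2)**2 = (((-5 + 0 + 0) - 6)**2)**2 = ((-5 - 6)**2)**2 = ((-11)**2)**2 = 121**2 = 14641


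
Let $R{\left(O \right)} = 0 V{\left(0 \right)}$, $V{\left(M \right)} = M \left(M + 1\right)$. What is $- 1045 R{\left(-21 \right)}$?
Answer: $0$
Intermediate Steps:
$V{\left(M \right)} = M \left(1 + M\right)$
$R{\left(O \right)} = 0$ ($R{\left(O \right)} = 0 \cdot 0 \left(1 + 0\right) = 0 \cdot 0 \cdot 1 = 0 \cdot 0 = 0$)
$- 1045 R{\left(-21 \right)} = \left(-1045\right) 0 = 0$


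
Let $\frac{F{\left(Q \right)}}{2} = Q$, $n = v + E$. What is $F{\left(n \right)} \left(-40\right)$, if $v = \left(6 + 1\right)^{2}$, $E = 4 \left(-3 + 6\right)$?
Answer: $-4880$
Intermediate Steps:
$E = 12$ ($E = 4 \cdot 3 = 12$)
$v = 49$ ($v = 7^{2} = 49$)
$n = 61$ ($n = 49 + 12 = 61$)
$F{\left(Q \right)} = 2 Q$
$F{\left(n \right)} \left(-40\right) = 2 \cdot 61 \left(-40\right) = 122 \left(-40\right) = -4880$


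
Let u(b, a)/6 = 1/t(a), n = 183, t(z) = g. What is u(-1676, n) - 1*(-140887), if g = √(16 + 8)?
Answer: 140887 + √6/2 ≈ 1.4089e+5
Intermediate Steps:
g = 2*√6 (g = √24 = 2*√6 ≈ 4.8990)
t(z) = 2*√6
u(b, a) = √6/2 (u(b, a) = 6/((2*√6)) = 6*(√6/12) = √6/2)
u(-1676, n) - 1*(-140887) = √6/2 - 1*(-140887) = √6/2 + 140887 = 140887 + √6/2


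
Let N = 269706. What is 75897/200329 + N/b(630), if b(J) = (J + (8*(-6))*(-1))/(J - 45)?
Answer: 5267927070576/22637177 ≈ 2.3271e+5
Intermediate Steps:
b(J) = (48 + J)/(-45 + J) (b(J) = (J - 48*(-1))/(-45 + J) = (J + 48)/(-45 + J) = (48 + J)/(-45 + J))
75897/200329 + N/b(630) = 75897/200329 + 269706/(((48 + 630)/(-45 + 630))) = 75897*(1/200329) + 269706/((678/585)) = 75897/200329 + 269706/(((1/585)*678)) = 75897/200329 + 269706/(226/195) = 75897/200329 + 269706*(195/226) = 75897/200329 + 26296335/113 = 5267927070576/22637177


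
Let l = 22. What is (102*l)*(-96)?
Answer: -215424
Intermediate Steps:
(102*l)*(-96) = (102*22)*(-96) = 2244*(-96) = -215424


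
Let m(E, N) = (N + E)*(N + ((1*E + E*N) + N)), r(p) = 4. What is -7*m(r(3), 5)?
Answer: -2142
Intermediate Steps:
m(E, N) = (E + N)*(E + 2*N + E*N) (m(E, N) = (E + N)*(N + ((E + E*N) + N)) = (E + N)*(N + (E + N + E*N)) = (E + N)*(E + 2*N + E*N))
-7*m(r(3), 5) = -7*(4² + 2*5² + 4*5² + 5*4² + 3*4*5) = -7*(16 + 2*25 + 4*25 + 5*16 + 60) = -7*(16 + 50 + 100 + 80 + 60) = -7*306 = -2142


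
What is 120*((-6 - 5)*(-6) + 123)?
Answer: 22680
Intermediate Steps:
120*((-6 - 5)*(-6) + 123) = 120*(-11*(-6) + 123) = 120*(66 + 123) = 120*189 = 22680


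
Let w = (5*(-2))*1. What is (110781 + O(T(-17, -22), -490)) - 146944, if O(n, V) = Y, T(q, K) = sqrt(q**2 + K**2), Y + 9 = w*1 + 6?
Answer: -36176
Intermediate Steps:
w = -10 (w = -10*1 = -10)
Y = -13 (Y = -9 + (-10*1 + 6) = -9 + (-10 + 6) = -9 - 4 = -13)
T(q, K) = sqrt(K**2 + q**2)
O(n, V) = -13
(110781 + O(T(-17, -22), -490)) - 146944 = (110781 - 13) - 146944 = 110768 - 146944 = -36176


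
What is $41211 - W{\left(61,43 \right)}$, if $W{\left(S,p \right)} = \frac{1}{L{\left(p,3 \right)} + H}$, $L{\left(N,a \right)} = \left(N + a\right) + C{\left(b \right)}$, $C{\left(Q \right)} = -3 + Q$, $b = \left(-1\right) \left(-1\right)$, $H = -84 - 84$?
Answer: $\frac{5110165}{124} \approx 41211.0$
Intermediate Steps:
$H = -168$ ($H = -84 - 84 = -168$)
$b = 1$
$L{\left(N,a \right)} = -2 + N + a$ ($L{\left(N,a \right)} = \left(N + a\right) + \left(-3 + 1\right) = \left(N + a\right) - 2 = -2 + N + a$)
$W{\left(S,p \right)} = \frac{1}{-167 + p}$ ($W{\left(S,p \right)} = \frac{1}{\left(-2 + p + 3\right) - 168} = \frac{1}{\left(1 + p\right) - 168} = \frac{1}{-167 + p}$)
$41211 - W{\left(61,43 \right)} = 41211 - \frac{1}{-167 + 43} = 41211 - \frac{1}{-124} = 41211 - - \frac{1}{124} = 41211 + \frac{1}{124} = \frac{5110165}{124}$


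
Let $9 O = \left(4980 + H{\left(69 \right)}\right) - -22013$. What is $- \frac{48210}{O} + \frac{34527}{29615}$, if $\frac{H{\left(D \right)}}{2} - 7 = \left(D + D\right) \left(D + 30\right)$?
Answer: $- \frac{10973765913}{1609012565} \approx -6.8202$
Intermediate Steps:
$H{\left(D \right)} = 14 + 4 D \left(30 + D\right)$ ($H{\left(D \right)} = 14 + 2 \left(D + D\right) \left(D + 30\right) = 14 + 2 \cdot 2 D \left(30 + D\right) = 14 + 4 D \left(30 + D\right)$)
$O = \frac{54331}{9}$ ($O = \frac{\left(4980 + \left(14 + 4 \cdot 69^{2} + 120 \cdot 69\right)\right) - -22013}{9} = \frac{\left(4980 + \left(14 + 4 \cdot 4761 + 8280\right)\right) + 22013}{9} = \frac{\left(4980 + \left(14 + 19044 + 8280\right)\right) + 22013}{9} = \frac{\left(4980 + 27338\right) + 22013}{9} = \frac{32318 + 22013}{9} = \frac{1}{9} \cdot 54331 = \frac{54331}{9} \approx 6036.8$)
$- \frac{48210}{O} + \frac{34527}{29615} = - \frac{48210}{\frac{54331}{9}} + \frac{34527}{29615} = \left(-48210\right) \frac{9}{54331} + 34527 \cdot \frac{1}{29615} = - \frac{433890}{54331} + \frac{34527}{29615} = - \frac{10973765913}{1609012565}$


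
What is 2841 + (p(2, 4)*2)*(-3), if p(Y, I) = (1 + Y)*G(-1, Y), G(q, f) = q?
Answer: 2859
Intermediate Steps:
p(Y, I) = -1 - Y (p(Y, I) = (1 + Y)*(-1) = -1 - Y)
2841 + (p(2, 4)*2)*(-3) = 2841 + ((-1 - 1*2)*2)*(-3) = 2841 + ((-1 - 2)*2)*(-3) = 2841 - 3*2*(-3) = 2841 - 6*(-3) = 2841 + 18 = 2859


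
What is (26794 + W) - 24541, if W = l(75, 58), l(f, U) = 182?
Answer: 2435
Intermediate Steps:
W = 182
(26794 + W) - 24541 = (26794 + 182) - 24541 = 26976 - 24541 = 2435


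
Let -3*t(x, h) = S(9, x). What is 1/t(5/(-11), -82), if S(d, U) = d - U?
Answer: -33/104 ≈ -0.31731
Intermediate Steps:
t(x, h) = -3 + x/3 (t(x, h) = -(9 - x)/3 = -3 + x/3)
1/t(5/(-11), -82) = 1/(-3 + (5/(-11))/3) = 1/(-3 + (5*(-1/11))/3) = 1/(-3 + (1/3)*(-5/11)) = 1/(-3 - 5/33) = 1/(-104/33) = -33/104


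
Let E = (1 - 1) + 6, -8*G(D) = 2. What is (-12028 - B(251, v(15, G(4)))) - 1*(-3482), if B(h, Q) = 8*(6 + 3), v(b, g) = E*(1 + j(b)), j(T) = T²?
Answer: -8618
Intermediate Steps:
G(D) = -¼ (G(D) = -⅛*2 = -¼)
E = 6 (E = 0 + 6 = 6)
v(b, g) = 6 + 6*b² (v(b, g) = 6*(1 + b²) = 6 + 6*b²)
B(h, Q) = 72 (B(h, Q) = 8*9 = 72)
(-12028 - B(251, v(15, G(4)))) - 1*(-3482) = (-12028 - 1*72) - 1*(-3482) = (-12028 - 72) + 3482 = -12100 + 3482 = -8618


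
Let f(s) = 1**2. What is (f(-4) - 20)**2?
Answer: 361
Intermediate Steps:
f(s) = 1
(f(-4) - 20)**2 = (1 - 20)**2 = (-19)**2 = 361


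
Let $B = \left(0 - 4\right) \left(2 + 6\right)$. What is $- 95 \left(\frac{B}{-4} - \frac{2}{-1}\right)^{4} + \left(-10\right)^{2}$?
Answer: $-949900$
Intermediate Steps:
$B = -32$ ($B = \left(-4\right) 8 = -32$)
$- 95 \left(\frac{B}{-4} - \frac{2}{-1}\right)^{4} + \left(-10\right)^{2} = - 95 \left(- \frac{32}{-4} - \frac{2}{-1}\right)^{4} + \left(-10\right)^{2} = - 95 \left(\left(-32\right) \left(- \frac{1}{4}\right) - -2\right)^{4} + 100 = - 95 \left(8 + 2\right)^{4} + 100 = - 95 \cdot 10^{4} + 100 = \left(-95\right) 10000 + 100 = -950000 + 100 = -949900$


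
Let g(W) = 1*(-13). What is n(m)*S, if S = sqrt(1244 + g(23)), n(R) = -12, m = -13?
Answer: -12*sqrt(1231) ≈ -421.03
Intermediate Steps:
g(W) = -13
S = sqrt(1231) (S = sqrt(1244 - 13) = sqrt(1231) ≈ 35.086)
n(m)*S = -12*sqrt(1231)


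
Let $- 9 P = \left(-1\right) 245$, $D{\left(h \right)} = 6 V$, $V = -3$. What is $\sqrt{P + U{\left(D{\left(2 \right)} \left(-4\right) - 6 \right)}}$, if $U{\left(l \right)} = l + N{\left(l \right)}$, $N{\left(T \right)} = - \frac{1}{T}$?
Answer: $\frac{\sqrt{406010}}{66} \approx 9.6544$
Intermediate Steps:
$D{\left(h \right)} = -18$ ($D{\left(h \right)} = 6 \left(-3\right) = -18$)
$U{\left(l \right)} = l - \frac{1}{l}$
$P = \frac{245}{9}$ ($P = - \frac{\left(-1\right) 245}{9} = \left(- \frac{1}{9}\right) \left(-245\right) = \frac{245}{9} \approx 27.222$)
$\sqrt{P + U{\left(D{\left(2 \right)} \left(-4\right) - 6 \right)}} = \sqrt{\frac{245}{9} - \left(-66 + \frac{1}{\left(-18\right) \left(-4\right) - 6}\right)} = \sqrt{\frac{245}{9} + \left(\left(72 - 6\right) - \frac{1}{72 - 6}\right)} = \sqrt{\frac{245}{9} + \left(66 - \frac{1}{66}\right)} = \sqrt{\frac{245}{9} + \frac{4355}{66}} = \sqrt{\frac{18455}{198}} = \frac{\sqrt{406010}}{66}$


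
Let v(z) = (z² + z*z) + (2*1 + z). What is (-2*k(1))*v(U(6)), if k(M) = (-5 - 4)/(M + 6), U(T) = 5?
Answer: 1026/7 ≈ 146.57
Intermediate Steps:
k(M) = -9/(6 + M)
v(z) = 2 + z + 2*z² (v(z) = (z² + z²) + (2 + z) = 2*z² + (2 + z) = 2 + z + 2*z²)
(-2*k(1))*v(U(6)) = (-(-18)/(6 + 1))*(2 + 5 + 2*5²) = (-(-18)/7)*(2 + 5 + 2*25) = (-(-18)/7)*(2 + 5 + 50) = -2*(-9/7)*57 = (18/7)*57 = 1026/7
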